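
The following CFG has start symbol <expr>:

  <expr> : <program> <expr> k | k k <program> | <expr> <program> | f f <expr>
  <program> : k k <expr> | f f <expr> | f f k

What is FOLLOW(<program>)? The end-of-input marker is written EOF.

In <expr> : <program> <expr> k: add FIRST(<expr> k) = { f, k }.
In <expr> : k k <program>: <program> is at the end, add FOLLOW(<expr>) = { EOF, f, k }.
In <expr> : <expr> <program>: <program> is at the end, add FOLLOW(<expr>) = { EOF, f, k }.
Union: FOLLOW(<program>) = { EOF, f, k }.

{ EOF, f, k }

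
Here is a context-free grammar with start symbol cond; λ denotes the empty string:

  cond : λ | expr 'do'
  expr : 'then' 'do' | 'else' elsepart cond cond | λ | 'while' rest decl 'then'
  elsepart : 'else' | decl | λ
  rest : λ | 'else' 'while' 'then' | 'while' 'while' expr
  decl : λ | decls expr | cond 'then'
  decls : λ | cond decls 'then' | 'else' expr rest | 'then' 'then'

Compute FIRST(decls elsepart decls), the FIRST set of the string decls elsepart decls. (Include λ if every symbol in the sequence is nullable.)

{ 'do', 'else', 'then', 'while', λ }

Add FIRST(decls)\{λ} = { 'do', 'else', 'then', 'while' }; decls is nullable, continue.
Add FIRST(elsepart)\{λ} = { 'do', 'else', 'then', 'while' }; elsepart is nullable, continue.
Add FIRST(decls)\{λ} = { 'do', 'else', 'then', 'while' }; decls is nullable, continue.
Every symbol is nullable, so include λ.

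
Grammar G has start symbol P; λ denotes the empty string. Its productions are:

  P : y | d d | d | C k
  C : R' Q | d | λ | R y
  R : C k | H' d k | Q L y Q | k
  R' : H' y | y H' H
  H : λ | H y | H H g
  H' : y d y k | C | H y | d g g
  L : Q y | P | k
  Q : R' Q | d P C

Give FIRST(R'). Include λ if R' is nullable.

From R' : H' y: H' nullable, take FIRST(H') ∪ {y} = { d, g, k, y }.
R' : y H' H contributes {y}.
Union: FIRST(R') = { d, g, k, y }.

{ d, g, k, y }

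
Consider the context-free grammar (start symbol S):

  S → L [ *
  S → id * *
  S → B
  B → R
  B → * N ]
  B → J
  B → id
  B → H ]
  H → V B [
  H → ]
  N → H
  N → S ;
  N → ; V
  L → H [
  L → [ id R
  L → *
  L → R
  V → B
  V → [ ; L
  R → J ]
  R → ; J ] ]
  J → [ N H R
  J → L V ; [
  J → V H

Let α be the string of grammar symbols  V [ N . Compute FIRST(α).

{ *, ;, [, ], id }

Add FIRST(V) = { *, ;, [, ], id }; V is not nullable, stop.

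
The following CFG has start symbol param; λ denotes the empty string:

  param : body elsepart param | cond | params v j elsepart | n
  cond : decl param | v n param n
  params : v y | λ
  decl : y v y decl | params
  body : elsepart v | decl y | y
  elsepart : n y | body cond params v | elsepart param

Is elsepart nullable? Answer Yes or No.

Nullable nonterminals: decl, params.
No production of elsepart has an RHS whose symbols are all nullable, so elsepart is not nullable.

No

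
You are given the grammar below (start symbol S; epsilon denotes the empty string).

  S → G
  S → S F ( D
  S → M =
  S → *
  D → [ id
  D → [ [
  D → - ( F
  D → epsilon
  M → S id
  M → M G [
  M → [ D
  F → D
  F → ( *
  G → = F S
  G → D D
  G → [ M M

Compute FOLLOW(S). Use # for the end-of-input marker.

S is the start symbol, so # ∈ FOLLOW(S).
In S → S F ( D: add FIRST(F ( D) = { (, -, [ }.
In M → S id: add FIRST(id) = { id }.
In G → = F S: S is at the end, add FOLLOW(G) = { #, (, -, [, id }.
Union: FOLLOW(S) = { #, (, -, [, id }.

{ #, (, -, [, id }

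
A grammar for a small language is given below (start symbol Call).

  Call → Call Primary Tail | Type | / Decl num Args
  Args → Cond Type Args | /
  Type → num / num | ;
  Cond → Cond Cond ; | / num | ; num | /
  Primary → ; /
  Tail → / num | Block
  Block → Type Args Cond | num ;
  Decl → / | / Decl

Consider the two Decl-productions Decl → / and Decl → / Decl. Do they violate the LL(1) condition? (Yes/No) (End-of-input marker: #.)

FIRST(/) = { / } and FIRST(/ Decl) = { / }.
Both contain /, so the two alternatives are not disjoint — LL(1) conflict.

Yes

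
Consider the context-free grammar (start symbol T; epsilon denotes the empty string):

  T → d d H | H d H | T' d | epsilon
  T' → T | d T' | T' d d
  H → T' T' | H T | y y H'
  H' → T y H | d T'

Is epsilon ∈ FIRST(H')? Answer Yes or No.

No

Nullable nonterminals: H, T, T'.
No production of H' has an RHS whose symbols are all nullable, so H' is not nullable.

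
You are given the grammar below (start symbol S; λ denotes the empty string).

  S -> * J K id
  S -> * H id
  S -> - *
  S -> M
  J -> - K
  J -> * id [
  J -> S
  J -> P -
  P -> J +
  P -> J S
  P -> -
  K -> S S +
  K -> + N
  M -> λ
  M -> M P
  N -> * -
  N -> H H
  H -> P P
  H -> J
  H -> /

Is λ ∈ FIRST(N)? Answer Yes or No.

Yes

N -> H H and each of H, H is nullable, so N ⇒* λ.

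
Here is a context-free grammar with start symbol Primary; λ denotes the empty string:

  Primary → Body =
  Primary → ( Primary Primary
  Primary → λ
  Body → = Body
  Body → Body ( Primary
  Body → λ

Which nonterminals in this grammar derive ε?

Directly nullable (have an λ-production): Primary, Body.

{ Body, Primary }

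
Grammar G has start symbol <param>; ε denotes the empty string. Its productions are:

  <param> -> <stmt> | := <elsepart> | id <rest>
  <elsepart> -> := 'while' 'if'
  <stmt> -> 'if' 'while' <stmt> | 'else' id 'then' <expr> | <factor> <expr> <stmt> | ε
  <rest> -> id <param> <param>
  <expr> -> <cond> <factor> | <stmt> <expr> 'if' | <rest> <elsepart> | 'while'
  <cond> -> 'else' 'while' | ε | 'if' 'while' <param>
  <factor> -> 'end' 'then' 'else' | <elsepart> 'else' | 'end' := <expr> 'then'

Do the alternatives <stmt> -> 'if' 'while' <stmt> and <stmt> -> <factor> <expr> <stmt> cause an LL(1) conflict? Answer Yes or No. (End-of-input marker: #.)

No

FIRST('if' 'while' <stmt>) = { 'if' } and FIRST(<factor> <expr> <stmt>) = { 'end', := }.
The FIRST sets are disjoint and neither alternative is nullable — no conflict.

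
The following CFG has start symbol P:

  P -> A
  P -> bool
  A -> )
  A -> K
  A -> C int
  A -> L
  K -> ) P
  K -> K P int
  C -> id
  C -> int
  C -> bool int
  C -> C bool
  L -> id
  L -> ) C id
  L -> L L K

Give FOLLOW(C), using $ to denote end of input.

In A -> C int: add FIRST(int) = { int }.
In C -> C bool: add FIRST(bool) = { bool }.
In L -> ) C id: add FIRST(id) = { id }.
Union: FOLLOW(C) = { bool, id, int }.

{ bool, id, int }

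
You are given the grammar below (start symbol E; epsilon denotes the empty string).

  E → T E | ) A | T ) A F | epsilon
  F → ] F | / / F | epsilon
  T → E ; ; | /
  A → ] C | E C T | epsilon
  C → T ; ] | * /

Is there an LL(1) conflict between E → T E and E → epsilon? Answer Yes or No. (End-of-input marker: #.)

FIRST(T E) = { ), /, ; } and FIRST(epsilon) = { epsilon }.
The second alternative is nullable and FOLLOW(E) = { #, ), *, /, ; } shares ) with FIRST of the first — conflict.

Yes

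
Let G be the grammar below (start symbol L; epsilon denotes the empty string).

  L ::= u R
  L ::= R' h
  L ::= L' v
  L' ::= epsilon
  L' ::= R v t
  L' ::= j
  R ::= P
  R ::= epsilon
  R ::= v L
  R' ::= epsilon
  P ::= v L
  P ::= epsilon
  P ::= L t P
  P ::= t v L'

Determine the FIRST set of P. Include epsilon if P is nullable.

P ::= v L contributes {v}.
P ::= epsilon contributes epsilon.
From P ::= L t P: add FIRST(L) = { h, j, t, u, v }.
P ::= t v L' contributes {t}.
Union: FIRST(P) = { h, j, t, u, v, epsilon }.

{ h, j, t, u, v, epsilon }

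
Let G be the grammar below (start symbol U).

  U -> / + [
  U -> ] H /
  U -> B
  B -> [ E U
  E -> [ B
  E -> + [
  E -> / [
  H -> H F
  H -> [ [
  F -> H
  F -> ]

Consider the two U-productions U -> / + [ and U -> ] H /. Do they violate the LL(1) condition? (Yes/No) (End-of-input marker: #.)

No

FIRST(/ + [) = { / } and FIRST(] H /) = { ] }.
The FIRST sets are disjoint and neither alternative is nullable — no conflict.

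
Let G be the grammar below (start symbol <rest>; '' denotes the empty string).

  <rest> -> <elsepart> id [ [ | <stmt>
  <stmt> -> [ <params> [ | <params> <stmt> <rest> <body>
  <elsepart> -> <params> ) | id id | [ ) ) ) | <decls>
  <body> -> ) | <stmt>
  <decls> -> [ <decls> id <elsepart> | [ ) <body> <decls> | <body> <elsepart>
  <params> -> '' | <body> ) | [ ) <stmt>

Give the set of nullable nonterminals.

{ <params> }

Directly nullable (have an ''-production): <params>.
No other nonterminal has a production whose RHS symbols are all nullable.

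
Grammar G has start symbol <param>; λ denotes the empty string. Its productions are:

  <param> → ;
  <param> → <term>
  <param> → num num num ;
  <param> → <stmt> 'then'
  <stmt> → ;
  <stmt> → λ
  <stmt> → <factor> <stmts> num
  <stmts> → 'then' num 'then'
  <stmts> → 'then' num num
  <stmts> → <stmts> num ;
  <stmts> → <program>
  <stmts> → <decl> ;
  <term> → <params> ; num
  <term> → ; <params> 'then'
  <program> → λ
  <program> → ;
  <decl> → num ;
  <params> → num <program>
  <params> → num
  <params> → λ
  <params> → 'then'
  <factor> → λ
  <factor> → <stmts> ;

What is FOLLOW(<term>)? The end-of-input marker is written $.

{ $ }

In <param> → <term>: <term> is at the end, add FOLLOW(<param>) = { $ }.
Union: FOLLOW(<term>) = { $ }.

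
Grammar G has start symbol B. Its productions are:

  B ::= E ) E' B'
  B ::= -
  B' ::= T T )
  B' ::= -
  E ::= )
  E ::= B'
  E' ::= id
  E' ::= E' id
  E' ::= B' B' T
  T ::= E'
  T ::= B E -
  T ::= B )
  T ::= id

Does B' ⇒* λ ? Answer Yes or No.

No nonterminal in this grammar is nullable.
No production of B' has an RHS whose symbols are all nullable, so B' is not nullable.

No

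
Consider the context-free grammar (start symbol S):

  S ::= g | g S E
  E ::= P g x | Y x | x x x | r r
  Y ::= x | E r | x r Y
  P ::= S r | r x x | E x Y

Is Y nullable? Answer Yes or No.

No nonterminal in this grammar is nullable.
No production of Y has an RHS whose symbols are all nullable, so Y is not nullable.

No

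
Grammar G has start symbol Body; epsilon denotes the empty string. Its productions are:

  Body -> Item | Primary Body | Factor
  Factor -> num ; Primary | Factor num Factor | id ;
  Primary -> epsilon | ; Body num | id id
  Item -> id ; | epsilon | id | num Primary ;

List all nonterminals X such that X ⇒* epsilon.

Directly nullable (have an epsilon-production): Primary, Item.
Body -> Item with every symbol nullable, so Body is nullable.
No other nonterminal has a production whose RHS symbols are all nullable.

{ Body, Item, Primary }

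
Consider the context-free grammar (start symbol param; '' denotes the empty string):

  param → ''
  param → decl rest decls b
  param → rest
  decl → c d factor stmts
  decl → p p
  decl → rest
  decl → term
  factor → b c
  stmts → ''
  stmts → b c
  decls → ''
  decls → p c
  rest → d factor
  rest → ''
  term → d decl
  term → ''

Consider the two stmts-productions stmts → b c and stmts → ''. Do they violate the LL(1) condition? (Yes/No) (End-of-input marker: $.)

FIRST(b c) = { b } and FIRST('') = { '' }.
The second alternative is nullable and FOLLOW(stmts) = { b, d, p } shares b with FIRST of the first — conflict.

Yes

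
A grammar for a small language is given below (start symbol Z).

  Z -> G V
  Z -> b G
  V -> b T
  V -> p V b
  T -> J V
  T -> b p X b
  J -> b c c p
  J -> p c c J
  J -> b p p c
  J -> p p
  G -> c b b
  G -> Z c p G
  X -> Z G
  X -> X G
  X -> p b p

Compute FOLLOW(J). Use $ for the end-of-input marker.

{ b, p }

In T -> J V: add FIRST(V) = { b, p }.
In J -> p c c J: J is at the end, add FOLLOW(J) = { b, p }.
Union: FOLLOW(J) = { b, p }.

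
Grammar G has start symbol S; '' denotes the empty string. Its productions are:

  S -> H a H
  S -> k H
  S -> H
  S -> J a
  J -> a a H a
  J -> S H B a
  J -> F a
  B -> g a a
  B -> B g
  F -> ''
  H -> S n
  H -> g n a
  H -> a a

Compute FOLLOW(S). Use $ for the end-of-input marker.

S is the start symbol, so $ ∈ FOLLOW(S).
In J -> S H B a: add FIRST(H B a) = { a, g, k }.
In H -> S n: add FIRST(n) = { n }.
Union: FOLLOW(S) = { $, a, g, k, n }.

{ $, a, g, k, n }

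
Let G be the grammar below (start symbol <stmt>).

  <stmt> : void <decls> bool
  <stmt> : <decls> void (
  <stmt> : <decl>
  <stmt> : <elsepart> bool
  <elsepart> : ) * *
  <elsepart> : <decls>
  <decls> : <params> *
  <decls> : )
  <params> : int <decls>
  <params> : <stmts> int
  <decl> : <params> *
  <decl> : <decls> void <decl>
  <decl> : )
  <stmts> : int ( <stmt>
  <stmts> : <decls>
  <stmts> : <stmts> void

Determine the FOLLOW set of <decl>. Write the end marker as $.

{ $, int, void }

In <stmt> : <decl>: <decl> is at the end, add FOLLOW(<stmt>) = { $, int, void }.
In <decl> : <decls> void <decl>: <decl> is at the end, add FOLLOW(<decl>) = { $, int, void }.
Union: FOLLOW(<decl>) = { $, int, void }.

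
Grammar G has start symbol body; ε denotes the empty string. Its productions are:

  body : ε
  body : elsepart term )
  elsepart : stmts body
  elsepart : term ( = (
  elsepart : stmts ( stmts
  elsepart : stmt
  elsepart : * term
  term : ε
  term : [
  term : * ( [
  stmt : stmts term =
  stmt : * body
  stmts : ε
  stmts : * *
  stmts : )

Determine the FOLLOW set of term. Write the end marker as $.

In body : elsepart term ): add FIRST()) = { ) }.
In elsepart : term ( = (: add FIRST(( = () = { ( }.
In elsepart : * term: term is at the end, add FOLLOW(elsepart) = { ), *, [ }.
In stmt : stmts term =: add FIRST(=) = { = }.
Union: FOLLOW(term) = { (, ), *, =, [ }.

{ (, ), *, =, [ }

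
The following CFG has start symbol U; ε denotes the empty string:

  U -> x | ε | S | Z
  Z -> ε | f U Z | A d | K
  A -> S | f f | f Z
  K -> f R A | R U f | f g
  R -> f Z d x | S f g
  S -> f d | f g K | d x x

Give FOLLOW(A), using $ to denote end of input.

{ $, d, f }

In Z -> A d: add FIRST(d) = { d }.
In K -> f R A: A is at the end, add FOLLOW(K) = { $, d, f }.
Union: FOLLOW(A) = { $, d, f }.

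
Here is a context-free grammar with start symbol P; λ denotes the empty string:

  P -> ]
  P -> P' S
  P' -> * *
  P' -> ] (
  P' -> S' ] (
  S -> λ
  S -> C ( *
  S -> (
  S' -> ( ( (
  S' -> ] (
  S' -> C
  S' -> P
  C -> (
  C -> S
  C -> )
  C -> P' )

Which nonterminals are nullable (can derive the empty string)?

{ C, S, S' }

Directly nullable (have an λ-production): S.
S' -> C with every symbol nullable, so S' is nullable.
C -> S with every symbol nullable, so C is nullable.
No other nonterminal has a production whose RHS symbols are all nullable.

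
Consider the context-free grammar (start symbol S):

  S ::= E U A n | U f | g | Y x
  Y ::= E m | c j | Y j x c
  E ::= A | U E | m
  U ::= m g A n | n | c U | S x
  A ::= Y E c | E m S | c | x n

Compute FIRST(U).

U ::= m g A n contributes {m}.
U ::= n contributes {n}.
U ::= c U contributes {c}.
From U ::= S x: add FIRST(S) = { c, g, m, n, x }.
Union: FIRST(U) = { c, g, m, n, x }.

{ c, g, m, n, x }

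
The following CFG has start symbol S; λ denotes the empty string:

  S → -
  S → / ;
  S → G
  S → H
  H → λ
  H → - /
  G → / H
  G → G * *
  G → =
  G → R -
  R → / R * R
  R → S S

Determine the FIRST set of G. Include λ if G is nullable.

G → / H contributes {/}.
From G → G * *: add FIRST(G) = { -, /, = }.
G → = contributes {=}.
From G → R -: R nullable, take FIRST(R) ∪ {-} = { -, /, = }.
Union: FIRST(G) = { -, /, = }.

{ -, /, = }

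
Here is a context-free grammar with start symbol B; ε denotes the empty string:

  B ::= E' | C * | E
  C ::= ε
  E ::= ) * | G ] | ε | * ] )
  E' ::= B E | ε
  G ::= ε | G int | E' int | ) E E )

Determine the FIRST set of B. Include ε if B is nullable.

{ ), *, ], int, ε }

From B ::= E': add FIRST(E') = { ), *, ], int, ε } (including ε since E' is nullable).
From B ::= C *: C nullable, take FIRST(C) ∪ {*} = { * }.
From B ::= E: add FIRST(E) = { ), *, ], int, ε } (including ε since E is nullable).
Union: FIRST(B) = { ), *, ], int, ε }.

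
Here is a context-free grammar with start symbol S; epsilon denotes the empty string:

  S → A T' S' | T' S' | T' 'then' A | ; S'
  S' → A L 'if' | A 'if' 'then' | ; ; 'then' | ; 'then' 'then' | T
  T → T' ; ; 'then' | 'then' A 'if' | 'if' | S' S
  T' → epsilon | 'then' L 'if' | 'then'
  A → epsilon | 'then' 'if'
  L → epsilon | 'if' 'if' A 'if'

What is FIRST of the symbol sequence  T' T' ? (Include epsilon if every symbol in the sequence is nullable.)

{ 'then', epsilon }

Add FIRST(T')\{epsilon} = { 'then' }; T' is nullable, continue.
Add FIRST(T')\{epsilon} = { 'then' }; T' is nullable, continue.
Every symbol is nullable, so include epsilon.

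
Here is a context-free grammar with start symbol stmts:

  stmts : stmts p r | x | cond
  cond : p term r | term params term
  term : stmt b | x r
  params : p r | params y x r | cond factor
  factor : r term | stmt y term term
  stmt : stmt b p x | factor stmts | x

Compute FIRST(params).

{ p, r, x }

params : p r contributes {p}.
From params : params y x r: add FIRST(params) = { p, r, x }.
From params : cond factor: add FIRST(cond) = { p, r, x }.
Union: FIRST(params) = { p, r, x }.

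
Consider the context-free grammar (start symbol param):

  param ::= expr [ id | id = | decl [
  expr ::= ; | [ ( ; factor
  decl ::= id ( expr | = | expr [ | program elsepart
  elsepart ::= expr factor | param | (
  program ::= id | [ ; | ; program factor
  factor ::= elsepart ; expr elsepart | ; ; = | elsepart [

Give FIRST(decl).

{ ;, =, [, id }

decl ::= id ( expr contributes {id}.
decl ::= = contributes {=}.
From decl ::= expr [: add FIRST(expr) = { ;, [ }.
From decl ::= program elsepart: add FIRST(program) = { ;, [, id }.
Union: FIRST(decl) = { ;, =, [, id }.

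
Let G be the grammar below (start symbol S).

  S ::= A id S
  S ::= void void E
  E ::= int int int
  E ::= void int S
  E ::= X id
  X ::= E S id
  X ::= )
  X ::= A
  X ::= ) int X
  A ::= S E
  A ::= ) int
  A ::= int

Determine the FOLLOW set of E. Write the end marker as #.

{ #, ), id, int, void }

In S ::= void void E: E is at the end, add FOLLOW(S) = { #, ), id, int, void }.
In X ::= E S id: add FIRST(S id) = { ), int, void }.
In A ::= S E: E is at the end, add FOLLOW(A) = { id }.
Union: FOLLOW(E) = { #, ), id, int, void }.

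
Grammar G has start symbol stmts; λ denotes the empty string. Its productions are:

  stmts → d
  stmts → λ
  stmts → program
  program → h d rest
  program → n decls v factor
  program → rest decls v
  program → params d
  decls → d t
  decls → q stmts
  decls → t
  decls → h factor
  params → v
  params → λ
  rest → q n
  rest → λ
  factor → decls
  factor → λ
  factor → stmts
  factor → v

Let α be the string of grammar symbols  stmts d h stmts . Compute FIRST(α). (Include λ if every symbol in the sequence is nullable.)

{ d, h, n, q, t, v }

Add FIRST(stmts)\{λ} = { d, h, n, q, t, v }; stmts is nullable, continue.
d is a terminal; add {d} and stop.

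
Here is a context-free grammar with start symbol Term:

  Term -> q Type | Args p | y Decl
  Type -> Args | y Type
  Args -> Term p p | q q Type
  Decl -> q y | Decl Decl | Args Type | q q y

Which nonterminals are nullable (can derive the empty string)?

{ } (none)

No nonterminal has an empty production or an RHS whose symbols are all nullable.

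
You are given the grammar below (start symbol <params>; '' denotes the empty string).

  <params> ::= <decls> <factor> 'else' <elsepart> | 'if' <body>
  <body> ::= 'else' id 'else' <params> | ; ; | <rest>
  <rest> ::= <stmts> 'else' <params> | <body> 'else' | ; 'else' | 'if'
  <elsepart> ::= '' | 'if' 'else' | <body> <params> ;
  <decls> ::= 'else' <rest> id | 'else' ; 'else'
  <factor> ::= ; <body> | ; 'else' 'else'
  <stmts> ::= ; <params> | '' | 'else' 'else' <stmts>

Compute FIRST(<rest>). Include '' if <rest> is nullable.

From <rest> ::= <stmts> 'else' <params>: <stmts> nullable, take FIRST(<stmts>) ∪ {'else'} = { 'else', ; }.
From <rest> ::= <body> 'else': add FIRST(<body>) = { 'else', 'if', ; }.
<rest> ::= ; 'else' contributes {;}.
<rest> ::= 'if' contributes {'if'}.
Union: FIRST(<rest>) = { 'else', 'if', ; }.

{ 'else', 'if', ; }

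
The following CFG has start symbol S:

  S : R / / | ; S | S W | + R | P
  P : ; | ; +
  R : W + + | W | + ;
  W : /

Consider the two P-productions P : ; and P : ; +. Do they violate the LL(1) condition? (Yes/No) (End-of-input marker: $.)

Yes

FIRST(;) = { ; } and FIRST(; +) = { ; }.
Both contain ;, so the two alternatives are not disjoint — LL(1) conflict.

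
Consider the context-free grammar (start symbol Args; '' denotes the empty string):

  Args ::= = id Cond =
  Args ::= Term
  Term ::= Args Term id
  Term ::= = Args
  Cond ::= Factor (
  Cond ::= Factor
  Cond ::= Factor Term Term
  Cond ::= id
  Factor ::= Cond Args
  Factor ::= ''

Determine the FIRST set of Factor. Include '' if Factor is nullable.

From Factor ::= Cond Args: Cond nullable, take FIRST(Cond) ∪ FIRST(Args) = { (, =, id }.
Factor ::= '' contributes ''.
Union: FIRST(Factor) = { (, =, id, '' }.

{ (, =, id, '' }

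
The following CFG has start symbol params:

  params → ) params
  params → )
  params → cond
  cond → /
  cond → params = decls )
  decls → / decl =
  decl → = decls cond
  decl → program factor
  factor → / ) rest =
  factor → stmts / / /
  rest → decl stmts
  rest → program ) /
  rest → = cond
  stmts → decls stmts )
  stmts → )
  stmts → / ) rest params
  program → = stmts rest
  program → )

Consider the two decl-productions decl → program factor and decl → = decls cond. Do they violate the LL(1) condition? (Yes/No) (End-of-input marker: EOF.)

Yes

FIRST(program factor) = { ), = } and FIRST(= decls cond) = { = }.
Both contain =, so the two alternatives are not disjoint — LL(1) conflict.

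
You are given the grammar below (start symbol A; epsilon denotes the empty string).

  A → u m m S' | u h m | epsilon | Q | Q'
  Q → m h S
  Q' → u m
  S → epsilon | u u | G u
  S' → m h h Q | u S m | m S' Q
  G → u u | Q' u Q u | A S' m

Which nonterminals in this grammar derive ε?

{ A, S }

Directly nullable (have an epsilon-production): A, S.
No other nonterminal has a production whose RHS symbols are all nullable.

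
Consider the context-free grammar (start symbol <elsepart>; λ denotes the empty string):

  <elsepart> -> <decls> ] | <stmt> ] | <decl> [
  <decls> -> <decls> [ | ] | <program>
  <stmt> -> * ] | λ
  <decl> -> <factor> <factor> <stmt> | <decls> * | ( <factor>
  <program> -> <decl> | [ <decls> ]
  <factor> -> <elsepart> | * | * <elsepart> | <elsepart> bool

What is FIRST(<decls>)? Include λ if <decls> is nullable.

{ (, *, [, ] }

From <decls> -> <decls> [: add FIRST(<decls>) = { (, *, [, ] }.
<decls> -> ] contributes {]}.
From <decls> -> <program>: add FIRST(<program>) = { (, *, [, ] }.
Union: FIRST(<decls>) = { (, *, [, ] }.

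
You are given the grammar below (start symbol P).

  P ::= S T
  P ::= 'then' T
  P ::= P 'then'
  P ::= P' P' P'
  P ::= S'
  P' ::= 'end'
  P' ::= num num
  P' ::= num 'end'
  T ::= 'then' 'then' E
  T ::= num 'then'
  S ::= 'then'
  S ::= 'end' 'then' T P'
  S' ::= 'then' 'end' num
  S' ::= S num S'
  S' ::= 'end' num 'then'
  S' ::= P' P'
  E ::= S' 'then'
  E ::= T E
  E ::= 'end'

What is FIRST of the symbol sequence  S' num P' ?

{ 'end', 'then', num }

Add FIRST(S') = { 'end', 'then', num }; S' is not nullable, stop.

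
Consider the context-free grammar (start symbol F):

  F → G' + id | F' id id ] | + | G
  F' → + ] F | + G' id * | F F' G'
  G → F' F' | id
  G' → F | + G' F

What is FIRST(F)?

{ +, id }

From F → G' + id: add FIRST(G') = { +, id }.
From F → F' id id ]: add FIRST(F') = { +, id }.
F → + contributes {+}.
From F → G: add FIRST(G) = { +, id }.
Union: FIRST(F) = { +, id }.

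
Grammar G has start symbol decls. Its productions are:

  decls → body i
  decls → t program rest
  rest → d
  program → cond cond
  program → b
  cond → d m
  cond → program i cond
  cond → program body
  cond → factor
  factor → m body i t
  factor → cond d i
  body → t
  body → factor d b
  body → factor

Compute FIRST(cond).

cond → d m contributes {d}.
From cond → program i cond: add FIRST(program) = { b, d, m }.
From cond → program body: add FIRST(program) = { b, d, m }.
From cond → factor: add FIRST(factor) = { b, d, m }.
Union: FIRST(cond) = { b, d, m }.

{ b, d, m }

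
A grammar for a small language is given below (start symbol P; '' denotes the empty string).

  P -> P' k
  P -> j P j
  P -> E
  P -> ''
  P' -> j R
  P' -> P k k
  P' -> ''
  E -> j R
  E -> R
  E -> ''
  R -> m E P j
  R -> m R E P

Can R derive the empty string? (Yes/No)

No

Nullable nonterminals: E, P, P'.
No production of R has an RHS whose symbols are all nullable, so R is not nullable.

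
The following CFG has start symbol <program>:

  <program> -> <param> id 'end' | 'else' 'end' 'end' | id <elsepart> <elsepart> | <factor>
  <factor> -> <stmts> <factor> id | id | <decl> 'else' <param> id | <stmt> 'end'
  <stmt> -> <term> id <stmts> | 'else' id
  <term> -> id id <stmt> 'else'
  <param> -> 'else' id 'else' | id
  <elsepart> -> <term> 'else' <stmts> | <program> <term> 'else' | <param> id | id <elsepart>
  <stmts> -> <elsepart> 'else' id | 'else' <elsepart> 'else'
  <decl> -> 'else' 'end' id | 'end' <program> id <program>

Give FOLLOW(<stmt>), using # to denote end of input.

{ 'else', 'end' }

In <factor> -> <stmt> 'end': add FIRST('end') = { 'end' }.
In <term> -> id id <stmt> 'else': add FIRST('else') = { 'else' }.
Union: FOLLOW(<stmt>) = { 'else', 'end' }.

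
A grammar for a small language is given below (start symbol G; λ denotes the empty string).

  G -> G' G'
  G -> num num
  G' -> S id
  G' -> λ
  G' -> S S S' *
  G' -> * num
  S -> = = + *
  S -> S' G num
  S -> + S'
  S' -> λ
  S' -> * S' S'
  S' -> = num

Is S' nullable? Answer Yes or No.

S' has an λ-production, so S' ⇒ λ.

Yes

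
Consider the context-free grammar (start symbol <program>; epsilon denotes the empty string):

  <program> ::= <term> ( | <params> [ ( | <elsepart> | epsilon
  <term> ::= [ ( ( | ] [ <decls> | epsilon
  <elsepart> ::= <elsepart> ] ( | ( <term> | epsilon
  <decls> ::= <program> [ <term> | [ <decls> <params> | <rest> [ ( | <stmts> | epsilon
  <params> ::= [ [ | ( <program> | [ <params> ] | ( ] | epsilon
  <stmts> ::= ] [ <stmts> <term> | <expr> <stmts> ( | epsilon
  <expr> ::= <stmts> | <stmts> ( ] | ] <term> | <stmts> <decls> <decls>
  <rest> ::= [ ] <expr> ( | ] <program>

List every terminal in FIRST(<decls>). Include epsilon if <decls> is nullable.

{ (, [, ], epsilon }

From <decls> ::= <program> [ <term>: <program> nullable, take FIRST(<program>) ∪ {[} = { (, [, ] }.
<decls> ::= [ <decls> <params> contributes {[}.
From <decls> ::= <rest> [ (: add FIRST(<rest>) = { [, ] }.
From <decls> ::= <stmts>: add FIRST(<stmts>) = { (, [, ], epsilon } (including epsilon since <stmts> is nullable).
<decls> ::= epsilon contributes epsilon.
Union: FIRST(<decls>) = { (, [, ], epsilon }.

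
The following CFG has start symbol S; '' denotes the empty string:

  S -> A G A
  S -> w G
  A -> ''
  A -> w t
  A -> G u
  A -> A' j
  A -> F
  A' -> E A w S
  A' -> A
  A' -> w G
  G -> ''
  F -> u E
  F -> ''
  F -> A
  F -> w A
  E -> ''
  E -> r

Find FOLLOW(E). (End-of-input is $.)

{ $, j, r, u, w }

In A' -> E A w S: add FIRST(A w S) = { j, r, u, w }.
In F -> u E: E is at the end, add FOLLOW(F) = { $, j, r, u, w }.
Union: FOLLOW(E) = { $, j, r, u, w }.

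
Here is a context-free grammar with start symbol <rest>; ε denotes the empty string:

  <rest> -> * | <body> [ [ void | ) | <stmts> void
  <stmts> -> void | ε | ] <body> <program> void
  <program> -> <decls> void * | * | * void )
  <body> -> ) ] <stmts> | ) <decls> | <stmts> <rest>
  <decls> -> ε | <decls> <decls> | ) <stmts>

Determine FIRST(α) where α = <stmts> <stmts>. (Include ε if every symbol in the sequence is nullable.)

Add FIRST(<stmts>)\{ε} = { ], void }; <stmts> is nullable, continue.
Add FIRST(<stmts>)\{ε} = { ], void }; <stmts> is nullable, continue.
Every symbol is nullable, so include ε.

{ ], void, ε }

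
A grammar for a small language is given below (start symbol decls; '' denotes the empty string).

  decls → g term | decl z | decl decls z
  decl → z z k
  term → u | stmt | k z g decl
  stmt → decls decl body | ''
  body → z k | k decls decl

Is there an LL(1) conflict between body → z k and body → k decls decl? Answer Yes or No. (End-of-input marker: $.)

FIRST(z k) = { z } and FIRST(k decls decl) = { k }.
The FIRST sets are disjoint and neither alternative is nullable — no conflict.

No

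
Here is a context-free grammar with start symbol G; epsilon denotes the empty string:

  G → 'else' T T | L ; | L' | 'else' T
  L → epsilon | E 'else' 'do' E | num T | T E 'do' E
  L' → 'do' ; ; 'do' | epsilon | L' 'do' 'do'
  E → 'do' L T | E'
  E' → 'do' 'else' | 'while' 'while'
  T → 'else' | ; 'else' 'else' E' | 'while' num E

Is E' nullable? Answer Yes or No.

No

Nullable nonterminals: G, L, L'.
No production of E' has an RHS whose symbols are all nullable, so E' is not nullable.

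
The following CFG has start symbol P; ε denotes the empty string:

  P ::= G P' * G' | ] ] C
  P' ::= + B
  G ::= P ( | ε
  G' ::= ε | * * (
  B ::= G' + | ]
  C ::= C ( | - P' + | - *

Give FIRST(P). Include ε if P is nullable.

{ +, ] }

From P ::= G P' * G': G nullable, take FIRST(G) ∪ FIRST(P') = { +, ] }.
P ::= ] ] C contributes {]}.
Union: FIRST(P) = { +, ] }.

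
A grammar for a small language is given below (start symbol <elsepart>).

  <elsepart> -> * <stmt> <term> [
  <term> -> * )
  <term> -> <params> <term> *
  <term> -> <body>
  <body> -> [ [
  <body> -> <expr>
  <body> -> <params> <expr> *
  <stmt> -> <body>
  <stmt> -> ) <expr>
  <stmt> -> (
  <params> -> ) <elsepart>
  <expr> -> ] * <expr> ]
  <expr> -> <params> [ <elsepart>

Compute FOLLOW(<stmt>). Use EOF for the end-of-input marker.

In <elsepart> -> * <stmt> <term> [: add FIRST(<term> [) = { ), *, [, ] }.
Union: FOLLOW(<stmt>) = { ), *, [, ] }.

{ ), *, [, ] }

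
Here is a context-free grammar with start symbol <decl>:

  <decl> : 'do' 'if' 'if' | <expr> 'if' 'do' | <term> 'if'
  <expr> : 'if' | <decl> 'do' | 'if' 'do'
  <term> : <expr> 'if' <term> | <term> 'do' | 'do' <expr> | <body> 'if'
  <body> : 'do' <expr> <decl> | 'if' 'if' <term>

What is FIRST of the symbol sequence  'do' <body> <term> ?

'do' is a terminal; add {'do'} and stop.

{ 'do' }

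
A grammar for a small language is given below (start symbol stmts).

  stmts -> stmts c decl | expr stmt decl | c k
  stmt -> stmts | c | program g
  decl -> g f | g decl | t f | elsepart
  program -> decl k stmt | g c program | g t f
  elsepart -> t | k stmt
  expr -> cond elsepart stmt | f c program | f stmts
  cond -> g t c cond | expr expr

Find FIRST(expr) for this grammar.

From expr -> cond elsepart stmt: add FIRST(cond) = { f, g }.
expr -> f c program contributes {f}.
expr -> f stmts contributes {f}.
Union: FIRST(expr) = { f, g }.

{ f, g }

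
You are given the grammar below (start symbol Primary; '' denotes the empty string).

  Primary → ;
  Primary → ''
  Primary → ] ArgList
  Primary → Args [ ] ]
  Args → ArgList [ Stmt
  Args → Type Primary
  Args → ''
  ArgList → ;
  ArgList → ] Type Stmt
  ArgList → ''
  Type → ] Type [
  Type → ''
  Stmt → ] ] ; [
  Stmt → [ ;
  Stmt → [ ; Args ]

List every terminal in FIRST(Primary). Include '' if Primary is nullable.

{ ;, [, ], '' }

Primary → ; contributes {;}.
Primary → '' contributes ''.
Primary → ] ArgList contributes {]}.
From Primary → Args [ ] ]: Args nullable, take FIRST(Args) ∪ {[} = { ;, [, ] }.
Union: FIRST(Primary) = { ;, [, ], '' }.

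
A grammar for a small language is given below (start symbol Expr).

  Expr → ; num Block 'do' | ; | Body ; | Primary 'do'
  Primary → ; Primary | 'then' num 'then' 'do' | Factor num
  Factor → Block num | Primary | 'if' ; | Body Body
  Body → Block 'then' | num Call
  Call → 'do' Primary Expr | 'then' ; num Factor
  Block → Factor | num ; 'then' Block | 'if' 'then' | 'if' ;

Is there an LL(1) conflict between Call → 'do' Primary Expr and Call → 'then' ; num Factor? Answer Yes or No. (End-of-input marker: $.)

No

FIRST('do' Primary Expr) = { 'do' } and FIRST('then' ; num Factor) = { 'then' }.
The FIRST sets are disjoint and neither alternative is nullable — no conflict.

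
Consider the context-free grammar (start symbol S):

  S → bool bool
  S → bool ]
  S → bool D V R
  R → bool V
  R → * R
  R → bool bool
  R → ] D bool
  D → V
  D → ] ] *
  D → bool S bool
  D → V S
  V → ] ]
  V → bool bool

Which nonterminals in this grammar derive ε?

No nonterminal has an empty production or an RHS whose symbols are all nullable.

{ } (none)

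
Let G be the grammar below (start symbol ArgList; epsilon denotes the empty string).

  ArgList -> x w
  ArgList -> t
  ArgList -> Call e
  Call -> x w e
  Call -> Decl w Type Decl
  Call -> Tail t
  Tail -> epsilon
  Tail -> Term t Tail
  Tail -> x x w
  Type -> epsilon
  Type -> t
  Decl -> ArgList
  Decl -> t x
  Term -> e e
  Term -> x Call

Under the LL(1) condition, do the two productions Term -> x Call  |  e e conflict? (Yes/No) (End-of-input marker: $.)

No

FIRST(x Call) = { x } and FIRST(e e) = { e }.
The FIRST sets are disjoint and neither alternative is nullable — no conflict.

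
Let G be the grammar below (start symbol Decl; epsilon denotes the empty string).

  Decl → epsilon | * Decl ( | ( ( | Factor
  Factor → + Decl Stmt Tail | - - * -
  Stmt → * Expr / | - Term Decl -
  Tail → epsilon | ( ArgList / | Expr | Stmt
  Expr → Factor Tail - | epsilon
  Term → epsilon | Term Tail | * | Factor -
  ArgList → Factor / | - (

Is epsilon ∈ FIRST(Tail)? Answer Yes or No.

Yes

Tail has an epsilon-production, so Tail ⇒ epsilon.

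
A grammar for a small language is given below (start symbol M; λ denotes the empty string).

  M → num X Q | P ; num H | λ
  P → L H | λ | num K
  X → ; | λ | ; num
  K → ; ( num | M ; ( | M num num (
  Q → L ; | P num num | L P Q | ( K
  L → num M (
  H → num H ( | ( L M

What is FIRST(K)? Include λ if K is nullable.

K → ; ( num contributes {;}.
From K → M ; (: M nullable, take FIRST(M) ∪ {;} = { ;, num }.
From K → M num num (: M nullable, take FIRST(M) ∪ {num} = { ;, num }.
Union: FIRST(K) = { ;, num }.

{ ;, num }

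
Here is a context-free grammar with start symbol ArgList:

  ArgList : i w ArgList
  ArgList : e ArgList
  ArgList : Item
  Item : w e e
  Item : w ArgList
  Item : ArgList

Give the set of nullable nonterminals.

No nonterminal has an empty production or an RHS whose symbols are all nullable.

{ } (none)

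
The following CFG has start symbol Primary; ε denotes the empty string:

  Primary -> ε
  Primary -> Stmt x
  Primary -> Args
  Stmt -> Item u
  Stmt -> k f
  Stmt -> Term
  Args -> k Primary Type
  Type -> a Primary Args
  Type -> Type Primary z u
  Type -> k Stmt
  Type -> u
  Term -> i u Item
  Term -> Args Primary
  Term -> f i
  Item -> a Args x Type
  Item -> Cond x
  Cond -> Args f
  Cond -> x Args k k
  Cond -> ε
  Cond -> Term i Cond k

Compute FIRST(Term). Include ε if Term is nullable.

Term -> i u Item contributes {i}.
From Term -> Args Primary: add FIRST(Args) = { k }.
Term -> f i contributes {f}.
Union: FIRST(Term) = { f, i, k }.

{ f, i, k }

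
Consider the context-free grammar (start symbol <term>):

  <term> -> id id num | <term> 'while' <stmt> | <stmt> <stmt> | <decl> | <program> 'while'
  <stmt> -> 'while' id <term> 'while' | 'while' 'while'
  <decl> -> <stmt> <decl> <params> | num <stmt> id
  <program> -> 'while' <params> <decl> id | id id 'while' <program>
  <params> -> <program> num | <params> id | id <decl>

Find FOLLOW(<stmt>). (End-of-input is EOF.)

In <term> -> <term> 'while' <stmt>: <stmt> is at the end, add FOLLOW(<term>) = { EOF, 'while' }.
In <term> -> <stmt> <stmt>: add FIRST(<stmt>) = { 'while' }.
In <term> -> <stmt> <stmt>: <stmt> is at the end, add FOLLOW(<term>) = { EOF, 'while' }.
In <decl> -> <stmt> <decl> <params>: add FIRST(<decl> <params>) = { 'while', num }.
In <decl> -> num <stmt> id: add FIRST(id) = { id }.
Union: FOLLOW(<stmt>) = { EOF, 'while', id, num }.

{ EOF, 'while', id, num }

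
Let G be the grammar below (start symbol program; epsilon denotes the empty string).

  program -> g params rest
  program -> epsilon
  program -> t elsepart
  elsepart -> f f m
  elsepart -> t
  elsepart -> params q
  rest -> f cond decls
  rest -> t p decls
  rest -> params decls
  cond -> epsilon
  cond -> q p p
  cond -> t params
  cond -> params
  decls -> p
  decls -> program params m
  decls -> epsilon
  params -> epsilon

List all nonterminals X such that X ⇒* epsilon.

Directly nullable (have an epsilon-production): program, cond, decls, params.
rest -> params decls with every symbol nullable, so rest is nullable.
No other nonterminal has a production whose RHS symbols are all nullable.

{ cond, decls, params, program, rest }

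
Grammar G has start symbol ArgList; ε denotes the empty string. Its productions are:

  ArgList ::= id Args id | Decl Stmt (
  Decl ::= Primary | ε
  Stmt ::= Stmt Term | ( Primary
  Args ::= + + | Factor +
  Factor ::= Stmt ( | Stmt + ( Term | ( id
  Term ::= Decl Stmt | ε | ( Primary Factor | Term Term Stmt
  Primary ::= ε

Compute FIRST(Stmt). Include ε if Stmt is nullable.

From Stmt ::= Stmt Term: add FIRST(Stmt) = { ( }.
Stmt ::= ( Primary contributes {(}.
Union: FIRST(Stmt) = { ( }.

{ ( }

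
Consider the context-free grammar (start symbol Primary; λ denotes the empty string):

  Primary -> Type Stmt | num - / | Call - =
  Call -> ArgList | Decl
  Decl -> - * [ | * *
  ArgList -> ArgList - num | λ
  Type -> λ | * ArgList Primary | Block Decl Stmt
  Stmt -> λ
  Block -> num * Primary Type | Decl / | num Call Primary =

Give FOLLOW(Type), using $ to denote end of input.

In Primary -> Type Stmt: add FIRST(Stmt)\{λ} = {  }.
  Since Stmt is nullable, also add FOLLOW(Primary) = { $, *, -, =, num }.
In Block -> num * Primary Type: Type is at the end, add FOLLOW(Block) = { *, - }.
Union: FOLLOW(Type) = { $, *, -, =, num }.

{ $, *, -, =, num }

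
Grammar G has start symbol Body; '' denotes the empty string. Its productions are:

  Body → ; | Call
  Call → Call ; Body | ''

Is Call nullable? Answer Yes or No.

Yes

Call has an ''-production, so Call ⇒ ''.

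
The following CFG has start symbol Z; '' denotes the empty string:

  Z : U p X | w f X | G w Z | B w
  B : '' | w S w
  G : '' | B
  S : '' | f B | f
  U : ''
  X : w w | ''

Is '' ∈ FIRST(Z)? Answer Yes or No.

No

Nullable nonterminals: B, G, S, U, X.
No production of Z has an RHS whose symbols are all nullable, so Z is not nullable.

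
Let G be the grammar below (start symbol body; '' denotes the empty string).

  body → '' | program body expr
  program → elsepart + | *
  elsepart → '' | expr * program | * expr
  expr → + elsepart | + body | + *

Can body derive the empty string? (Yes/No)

Yes

body has an ''-production, so body ⇒ ''.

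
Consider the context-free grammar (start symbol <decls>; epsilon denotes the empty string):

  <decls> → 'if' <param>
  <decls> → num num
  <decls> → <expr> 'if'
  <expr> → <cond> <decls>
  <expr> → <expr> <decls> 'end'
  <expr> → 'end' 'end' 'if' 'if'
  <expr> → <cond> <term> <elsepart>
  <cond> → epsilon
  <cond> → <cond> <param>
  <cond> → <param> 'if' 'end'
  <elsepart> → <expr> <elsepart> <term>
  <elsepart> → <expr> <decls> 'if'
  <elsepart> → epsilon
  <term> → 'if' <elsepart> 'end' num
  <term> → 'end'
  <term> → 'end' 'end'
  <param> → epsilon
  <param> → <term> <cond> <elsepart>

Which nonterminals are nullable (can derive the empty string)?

Directly nullable (have an epsilon-production): <cond>, <elsepart>, <param>.
No other nonterminal has a production whose RHS symbols are all nullable.

{ <cond>, <elsepart>, <param> }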